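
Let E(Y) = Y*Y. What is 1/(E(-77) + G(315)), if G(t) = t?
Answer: 1/6244 ≈ 0.00016015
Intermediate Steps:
E(Y) = Y²
1/(E(-77) + G(315)) = 1/((-77)² + 315) = 1/(5929 + 315) = 1/6244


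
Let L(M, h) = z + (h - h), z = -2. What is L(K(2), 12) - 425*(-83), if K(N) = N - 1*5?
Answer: 35273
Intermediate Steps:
K(N) = -5 + N (K(N) = N - 5 = -5 + N)
L(M, h) = -2 (L(M, h) = -2 + (h - h) = -2 + 0 = -2)
L(K(2), 12) - 425*(-83) = -2 - 425*(-83) = -2 + 35275 = 35273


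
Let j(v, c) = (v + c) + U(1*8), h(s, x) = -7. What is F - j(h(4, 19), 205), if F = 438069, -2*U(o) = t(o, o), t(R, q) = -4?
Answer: 437869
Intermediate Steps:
U(o) = 2 (U(o) = -½*(-4) = 2)
j(v, c) = 2 + c + v (j(v, c) = (v + c) + 2 = (c + v) + 2 = 2 + c + v)
F - j(h(4, 19), 205) = 438069 - (2 + 205 - 7) = 438069 - 1*200 = 438069 - 200 = 437869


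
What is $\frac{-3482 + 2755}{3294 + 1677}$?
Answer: $- \frac{727}{4971} \approx -0.14625$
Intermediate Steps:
$\frac{-3482 + 2755}{3294 + 1677} = - \frac{727}{4971}$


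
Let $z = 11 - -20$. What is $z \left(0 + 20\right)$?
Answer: $620$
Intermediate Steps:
$z = 31$ ($z = 11 + 20 = 31$)
$z \left(0 + 20\right) = 31 \left(0 + 20\right) = 31 \cdot 20 = 620$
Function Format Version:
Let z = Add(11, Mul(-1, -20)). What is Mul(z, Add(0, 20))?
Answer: 620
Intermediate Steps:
z = 31 (z = Add(11, 20) = 31)
Mul(z, Add(0, 20)) = Mul(31, Add(0, 20)) = Mul(31, 20) = 620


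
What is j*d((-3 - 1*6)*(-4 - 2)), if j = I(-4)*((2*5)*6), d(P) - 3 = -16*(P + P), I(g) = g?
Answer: 414000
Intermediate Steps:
d(P) = 3 - 32*P (d(P) = 3 - 16*(P + P) = 3 - 32*P)
j = -240 (j = -4*2*5*6 = -40*6 = -4*60 = -240)
j*d((-3 - 1*6)*(-4 - 2)) = -240*(3 - 32*(-3 - 1*6)*(-4 - 2)) = -240*(3 - 32*(-3 - 6)*(-6)) = -240*(3 - (-288)*(-6)) = -240*(3 - 32*54) = -240*(3 - 1728) = -240*(-1725) = 414000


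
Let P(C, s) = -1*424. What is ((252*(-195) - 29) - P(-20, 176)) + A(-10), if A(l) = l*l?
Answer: -48645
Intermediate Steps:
P(C, s) = -424
A(l) = l²
((252*(-195) - 29) - P(-20, 176)) + A(-10) = ((252*(-195) - 29) - 1*(-424)) + (-10)² = ((-49140 - 29) + 424) + 100 = (-49169 + 424) + 100 = -48745 + 100 = -48645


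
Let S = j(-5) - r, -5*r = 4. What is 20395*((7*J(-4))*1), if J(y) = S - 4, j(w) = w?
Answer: -1170673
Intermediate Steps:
r = -4/5 (r = -1/5*4 = -4/5 ≈ -0.80000)
S = -21/5 (S = -5 - 1*(-4/5) = -5 + 4/5 = -21/5 ≈ -4.2000)
J(y) = -41/5 (J(y) = -21/5 - 4 = -41/5)
20395*((7*J(-4))*1) = 20395*((7*(-41/5))*1) = 20395*(-287/5*1) = 20395*(-287/5) = -1170673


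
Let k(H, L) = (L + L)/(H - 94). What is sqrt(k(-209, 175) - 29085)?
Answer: I*sqrt(2670370815)/303 ≈ 170.55*I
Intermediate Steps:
k(H, L) = 2*L/(-94 + H) (k(H, L) = (2*L)/(-94 + H) = 2*L/(-94 + H))
sqrt(k(-209, 175) - 29085) = sqrt(2*175/(-94 - 209) - 29085) = sqrt(2*175/(-303) - 29085) = sqrt(2*175*(-1/303) - 29085) = sqrt(-350/303 - 29085) = sqrt(-8813105/303) = I*sqrt(2670370815)/303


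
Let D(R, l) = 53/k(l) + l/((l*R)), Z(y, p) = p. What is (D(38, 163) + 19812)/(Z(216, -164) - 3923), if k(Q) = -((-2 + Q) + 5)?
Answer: -31243062/6445199 ≈ -4.8475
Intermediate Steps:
k(Q) = -3 - Q (k(Q) = -(3 + Q) = -3 - Q)
D(R, l) = 1/R + 53/(-3 - l) (D(R, l) = 53/(-3 - l) + l/((l*R)) = 53/(-3 - l) + l/((R*l)) = 53/(-3 - l) + l*(1/(R*l)) = 53/(-3 - l) + 1/R = 1/R + 53/(-3 - l))
(D(38, 163) + 19812)/(Z(216, -164) - 3923) = ((3 + 163 - 53*38)/(38*(3 + 163)) + 19812)/(-164 - 3923) = ((1/38)*(3 + 163 - 2014)/166 + 19812)/(-4087) = ((1/38)*(1/166)*(-1848) + 19812)*(-1/4087) = (-462/1577 + 19812)*(-1/4087) = (31243062/1577)*(-1/4087) = -31243062/6445199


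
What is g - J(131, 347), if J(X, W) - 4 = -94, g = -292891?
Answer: -292801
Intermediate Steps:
J(X, W) = -90 (J(X, W) = 4 - 94 = -90)
g - J(131, 347) = -292891 - 1*(-90) = -292891 + 90 = -292801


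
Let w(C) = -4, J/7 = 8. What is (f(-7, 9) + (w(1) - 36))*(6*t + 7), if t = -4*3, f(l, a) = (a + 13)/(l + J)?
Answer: 125970/49 ≈ 2570.8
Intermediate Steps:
J = 56 (J = 7*8 = 56)
f(l, a) = (13 + a)/(56 + l) (f(l, a) = (a + 13)/(l + 56) = (13 + a)/(56 + l))
t = -12
(f(-7, 9) + (w(1) - 36))*(6*t + 7) = ((13 + 9)/(56 - 7) + (-4 - 36))*(6*(-12) + 7) = (22/49 - 40)*(-72 + 7) = ((1/49)*22 - 40)*(-65) = (22/49 - 40)*(-65) = -1938/49*(-65) = 125970/49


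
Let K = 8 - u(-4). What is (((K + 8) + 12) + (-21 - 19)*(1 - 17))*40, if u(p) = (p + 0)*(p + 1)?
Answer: 26240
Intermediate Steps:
u(p) = p*(1 + p)
K = -4 (K = 8 - (-4)*(1 - 4) = 8 - (-4)*(-3) = 8 - 1*12 = 8 - 12 = -4)
(((K + 8) + 12) + (-21 - 19)*(1 - 17))*40 = (((-4 + 8) + 12) + (-21 - 19)*(1 - 17))*40 = ((4 + 12) - 40*(-16))*40 = (16 + 640)*40 = 656*40 = 26240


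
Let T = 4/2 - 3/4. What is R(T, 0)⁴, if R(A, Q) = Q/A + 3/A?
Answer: 20736/625 ≈ 33.178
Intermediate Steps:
T = 5/4 (T = 4*(½) - 3*¼ = 2 - ¾ = 5/4 ≈ 1.2500)
R(A, Q) = 3/A + Q/A
R(T, 0)⁴ = ((3 + 0)/(5/4))⁴ = ((⅘)*3)⁴ = (12/5)⁴ = 20736/625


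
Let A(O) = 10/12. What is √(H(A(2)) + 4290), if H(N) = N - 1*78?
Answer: √151662/6 ≈ 64.906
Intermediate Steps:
A(O) = ⅚ (A(O) = 10*(1/12) = ⅚)
H(N) = -78 + N (H(N) = N - 78 = -78 + N)
√(H(A(2)) + 4290) = √((-78 + ⅚) + 4290) = √(-463/6 + 4290) = √(25277/6) = √151662/6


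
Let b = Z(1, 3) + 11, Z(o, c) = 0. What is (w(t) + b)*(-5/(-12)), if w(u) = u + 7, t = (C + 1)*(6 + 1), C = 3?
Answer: 115/6 ≈ 19.167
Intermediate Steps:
t = 28 (t = (3 + 1)*(6 + 1) = 4*7 = 28)
b = 11 (b = 0 + 11 = 11)
w(u) = 7 + u
(w(t) + b)*(-5/(-12)) = ((7 + 28) + 11)*(-5/(-12)) = (35 + 11)*(-5*(-1/12)) = 46*(5/12) = 115/6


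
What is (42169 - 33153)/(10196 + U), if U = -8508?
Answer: 1127/211 ≈ 5.3412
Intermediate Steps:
(42169 - 33153)/(10196 + U) = (42169 - 33153)/(10196 - 8508) = 9016/1688 = 9016*(1/1688) = 1127/211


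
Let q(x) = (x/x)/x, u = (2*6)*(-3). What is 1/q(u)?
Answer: -36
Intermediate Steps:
u = -36 (u = 12*(-3) = -36)
q(x) = 1/x
1/q(u) = 1/(1/(-36)) = 1/(-1/36) = -36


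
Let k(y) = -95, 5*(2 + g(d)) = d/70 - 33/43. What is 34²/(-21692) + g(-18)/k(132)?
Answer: -6860027/228045125 ≈ -0.030082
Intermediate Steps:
g(d) = -463/215 + d/350 (g(d) = -2 + (d/70 - 33/43)/5 = -2 + (-33/43 + d/70)/5 = -2 + (-33/215 + d/350) = -463/215 + d/350)
34²/(-21692) + g(-18)/k(132) = 34²/(-21692) + (-463/215 + (1/350)*(-18))/(-95) = 1156*(-1/21692) + (-463/215 - 9/175)*(-1/95) = -17/319 - 16592/7525*(-1/95) = -17/319 + 16592/714875 = -6860027/228045125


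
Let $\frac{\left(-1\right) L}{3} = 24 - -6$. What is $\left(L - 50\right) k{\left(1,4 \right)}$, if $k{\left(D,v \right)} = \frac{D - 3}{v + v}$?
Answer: $35$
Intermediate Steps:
$k{\left(D,v \right)} = \frac{-3 + D}{2 v}$
$L = -90$ ($L = - 3 \left(24 - -6\right) = - 3 \left(24 + 6\right) = \left(-3\right) 30 = -90$)
$\left(L - 50\right) k{\left(1,4 \right)} = \left(-90 - 50\right) \frac{-3 + 1}{2 \cdot 4} = - 140 \cdot \frac{1}{2} \cdot \frac{1}{4} \left(-2\right) = \left(-140\right) \left(- \frac{1}{4}\right) = 35$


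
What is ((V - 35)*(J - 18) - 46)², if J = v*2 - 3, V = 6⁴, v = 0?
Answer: 703681729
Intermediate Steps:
V = 1296
J = -3 (J = 0*2 - 3 = 0 - 3 = -3)
((V - 35)*(J - 18) - 46)² = ((1296 - 35)*(-3 - 18) - 46)² = (1261*(-21) - 46)² = (-26481 - 46)² = (-26527)² = 703681729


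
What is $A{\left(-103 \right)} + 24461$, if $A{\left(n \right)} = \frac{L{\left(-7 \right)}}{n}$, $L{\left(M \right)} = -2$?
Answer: $\frac{2519485}{103} \approx 24461.0$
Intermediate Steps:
$A{\left(n \right)} = - \frac{2}{n}$
$A{\left(-103 \right)} + 24461 = - \frac{2}{-103} + 24461 = \left(-2\right) \left(- \frac{1}{103}\right) + 24461 = \frac{2}{103} + 24461 = \frac{2519485}{103}$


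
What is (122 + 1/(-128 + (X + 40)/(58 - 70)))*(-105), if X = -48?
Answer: -4893105/382 ≈ -12809.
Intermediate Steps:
(122 + 1/(-128 + (X + 40)/(58 - 70)))*(-105) = (122 + 1/(-128 + (-48 + 40)/(58 - 70)))*(-105) = (122 + 1/(-128 - 8/(-12)))*(-105) = (122 + 1/(-128 - 8*(-1/12)))*(-105) = (122 + 1/(-128 + ⅔))*(-105) = (122 + 1/(-382/3))*(-105) = (122 - 3/382)*(-105) = (46601/382)*(-105) = -4893105/382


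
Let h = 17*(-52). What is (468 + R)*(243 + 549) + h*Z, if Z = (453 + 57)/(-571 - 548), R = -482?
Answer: -3985544/373 ≈ -10685.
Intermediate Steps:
Z = -170/373 (Z = 510/(-1119) = 510*(-1/1119) = -170/373 ≈ -0.45576)
h = -884
(468 + R)*(243 + 549) + h*Z = (468 - 482)*(243 + 549) - 884*(-170/373) = -14*792 + 150280/373 = -11088 + 150280/373 = -3985544/373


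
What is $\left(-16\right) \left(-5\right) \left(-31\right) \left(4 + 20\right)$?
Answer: $-59520$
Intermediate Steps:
$\left(-16\right) \left(-5\right) \left(-31\right) \left(4 + 20\right) = 80 \left(-31\right) 24 = \left(-2480\right) 24 = -59520$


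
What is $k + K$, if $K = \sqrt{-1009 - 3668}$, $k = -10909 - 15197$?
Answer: $-26106 + i \sqrt{4677} \approx -26106.0 + 68.389 i$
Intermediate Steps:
$k = -26106$ ($k = -10909 - 15197 = -26106$)
$K = i \sqrt{4677}$ ($K = \sqrt{-1009 + \left(-5513 + 1845\right)} = \sqrt{-1009 - 3668} = \sqrt{-4677} = i \sqrt{4677} \approx 68.389 i$)
$k + K = -26106 + i \sqrt{4677}$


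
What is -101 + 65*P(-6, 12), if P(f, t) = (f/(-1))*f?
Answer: -2441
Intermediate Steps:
P(f, t) = -f**2 (P(f, t) = (f*(-1))*f = (-f)*f = -f**2)
-101 + 65*P(-6, 12) = -101 + 65*(-1*(-6)**2) = -101 + 65*(-1*36) = -101 + 65*(-36) = -101 - 2340 = -2441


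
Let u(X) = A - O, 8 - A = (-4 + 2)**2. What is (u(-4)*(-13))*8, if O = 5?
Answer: 104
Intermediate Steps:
A = 4 (A = 8 - (-4 + 2)**2 = 8 - 1*(-2)**2 = 8 - 1*4 = 8 - 4 = 4)
u(X) = -1 (u(X) = 4 - 1*5 = 4 - 5 = -1)
(u(-4)*(-13))*8 = -1*(-13)*8 = 13*8 = 104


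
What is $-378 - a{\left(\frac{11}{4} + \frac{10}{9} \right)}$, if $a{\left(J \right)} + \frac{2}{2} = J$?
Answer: $- \frac{13711}{36} \approx -380.86$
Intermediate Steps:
$a{\left(J \right)} = -1 + J$
$-378 - a{\left(\frac{11}{4} + \frac{10}{9} \right)} = -378 - \left(-1 + \left(\frac{11}{4} + \frac{10}{9}\right)\right) = -378 - \left(-1 + \frac{139}{36}\right) = -378 - \frac{103}{36} = - \frac{13711}{36}$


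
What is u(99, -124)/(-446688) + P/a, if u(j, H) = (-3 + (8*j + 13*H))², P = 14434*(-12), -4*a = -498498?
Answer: -1400707559/481976352 ≈ -2.9062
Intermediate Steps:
a = 249249/2 (a = -¼*(-498498) = 249249/2 ≈ 1.2462e+5)
P = -173208
u(j, H) = (-3 + 8*j + 13*H)²
u(99, -124)/(-446688) + P/a = (-3 + 8*99 + 13*(-124))²/(-446688) - 173208/249249/2 = (-3 + 792 - 1612)²*(-1/446688) - 173208*2/249249 = (-823)²*(-1/446688) - 16496/11869 = 677329*(-1/446688) - 16496/11869 = -677329/446688 - 16496/11869 = -1400707559/481976352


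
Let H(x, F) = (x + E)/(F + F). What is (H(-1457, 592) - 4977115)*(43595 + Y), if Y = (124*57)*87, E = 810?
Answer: -3880542637362377/1184 ≈ -3.2775e+12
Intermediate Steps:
H(x, F) = (810 + x)/(2*F) (H(x, F) = (x + 810)/(F + F) = (810 + x)/((2*F)) = (810 + x)*(1/(2*F)) = (810 + x)/(2*F))
Y = 614916 (Y = 7068*87 = 614916)
(H(-1457, 592) - 4977115)*(43595 + Y) = ((1/2)*(810 - 1457)/592 - 4977115)*(43595 + 614916) = ((1/2)*(1/592)*(-647) - 4977115)*658511 = (-647/1184 - 4977115)*658511 = -5892904807/1184*658511 = -3880542637362377/1184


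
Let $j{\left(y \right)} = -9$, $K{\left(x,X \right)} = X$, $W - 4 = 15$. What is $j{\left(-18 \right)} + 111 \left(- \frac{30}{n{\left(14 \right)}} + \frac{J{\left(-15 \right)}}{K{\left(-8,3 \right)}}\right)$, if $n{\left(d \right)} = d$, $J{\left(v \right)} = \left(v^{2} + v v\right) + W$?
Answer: $\frac{119743}{7} \approx 17106.0$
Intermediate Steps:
$W = 19$ ($W = 4 + 15 = 19$)
$J{\left(v \right)} = 19 + 2 v^{2}$ ($J{\left(v \right)} = \left(v^{2} + v v\right) + 19 = \left(v^{2} + v^{2}\right) + 19 = 2 v^{2} + 19 = 19 + 2 v^{2}$)
$j{\left(-18 \right)} + 111 \left(- \frac{30}{n{\left(14 \right)}} + \frac{J{\left(-15 \right)}}{K{\left(-8,3 \right)}}\right) = -9 + 111 \left(- \frac{30}{14} + \frac{19 + 2 \left(-15\right)^{2}}{3}\right) = -9 + 111 \left(\left(-30\right) \frac{1}{14} + \left(19 + 2 \cdot 225\right) \frac{1}{3}\right) = -9 + 111 \left(- \frac{15}{7} + \left(19 + 450\right) \frac{1}{3}\right) = -9 + 111 \left(- \frac{15}{7} + 469 \cdot \frac{1}{3}\right) = -9 + 111 \left(- \frac{15}{7} + \frac{469}{3}\right) = -9 + 111 \cdot \frac{3238}{21} = -9 + \frac{119806}{7} = \frac{119743}{7}$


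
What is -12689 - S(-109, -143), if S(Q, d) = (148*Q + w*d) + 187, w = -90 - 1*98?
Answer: -23628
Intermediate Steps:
w = -188 (w = -90 - 98 = -188)
S(Q, d) = 187 - 188*d + 148*Q (S(Q, d) = (148*Q - 188*d) + 187 = (-188*d + 148*Q) + 187 = 187 - 188*d + 148*Q)
-12689 - S(-109, -143) = -12689 - (187 - 188*(-143) + 148*(-109)) = -12689 - (187 + 26884 - 16132) = -12689 - 1*10939 = -12689 - 10939 = -23628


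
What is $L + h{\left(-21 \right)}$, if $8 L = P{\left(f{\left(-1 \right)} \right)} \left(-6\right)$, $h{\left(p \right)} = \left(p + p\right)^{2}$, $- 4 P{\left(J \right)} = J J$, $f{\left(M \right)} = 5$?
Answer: $\frac{28299}{16} \approx 1768.7$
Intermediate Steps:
$P{\left(J \right)} = - \frac{J^{2}}{4}$ ($P{\left(J \right)} = - \frac{J J}{4} = - \frac{J^{2}}{4}$)
$h{\left(p \right)} = 4 p^{2}$ ($h{\left(p \right)} = \left(2 p\right)^{2} = 4 p^{2}$)
$L = \frac{75}{16}$ ($L = \frac{- \frac{5^{2}}{4} \left(-6\right)}{8} = \frac{\left(- \frac{1}{4}\right) 25 \left(-6\right)}{8} = \frac{\left(- \frac{25}{4}\right) \left(-6\right)}{8} = \frac{1}{8} \cdot \frac{75}{2} = \frac{75}{16} \approx 4.6875$)
$L + h{\left(-21 \right)} = \frac{75}{16} + 4 \left(-21\right)^{2} = \frac{75}{16} + 4 \cdot 441 = \frac{75}{16} + 1764 = \frac{28299}{16}$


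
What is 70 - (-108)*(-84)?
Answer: -9002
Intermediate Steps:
70 - (-108)*(-84) = 70 - 108*84 = 70 - 9072 = -9002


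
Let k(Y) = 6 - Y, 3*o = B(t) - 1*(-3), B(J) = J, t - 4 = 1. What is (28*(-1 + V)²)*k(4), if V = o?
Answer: 1400/9 ≈ 155.56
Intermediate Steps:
t = 5 (t = 4 + 1 = 5)
o = 8/3 (o = (5 - 1*(-3))/3 = (5 + 3)/3 = (⅓)*8 = 8/3 ≈ 2.6667)
V = 8/3 ≈ 2.6667
(28*(-1 + V)²)*k(4) = (28*(-1 + 8/3)²)*(6 - 1*4) = (28*(5/3)²)*(6 - 4) = (28*(25/9))*2 = (700/9)*2 = 1400/9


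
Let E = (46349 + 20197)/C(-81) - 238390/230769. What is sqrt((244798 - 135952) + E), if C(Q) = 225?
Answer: sqrt(1793893962759514)/128205 ≈ 330.36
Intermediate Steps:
E = 1700346236/5769225 (E = (46349 + 20197)/225 - 238390/230769 = 66546*(1/225) - 238390*1/230769 = 7394/25 - 238390/230769 = 1700346236/5769225 ≈ 294.73)
sqrt((244798 - 135952) + E) = sqrt((244798 - 135952) + 1700346236/5769225) = sqrt(108846 + 1700346236/5769225) = sqrt(629657410586/5769225) = sqrt(1793893962759514)/128205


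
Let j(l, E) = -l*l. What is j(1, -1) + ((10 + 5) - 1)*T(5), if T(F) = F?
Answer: 69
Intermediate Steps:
j(l, E) = -l²
j(1, -1) + ((10 + 5) - 1)*T(5) = -1*1² + ((10 + 5) - 1)*5 = -1*1 + (15 - 1)*5 = -1 + 14*5 = -1 + 70 = 69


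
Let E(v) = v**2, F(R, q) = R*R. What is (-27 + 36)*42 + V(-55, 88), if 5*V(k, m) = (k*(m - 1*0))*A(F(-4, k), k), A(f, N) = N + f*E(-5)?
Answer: -333582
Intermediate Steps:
F(R, q) = R**2
A(f, N) = N + 25*f (A(f, N) = N + f*(-5)**2 = N + f*25 = N + 25*f)
V(k, m) = k*m*(400 + k)/5 (V(k, m) = ((k*(m - 1*0))*(k + 25*(-4)**2))/5 = ((k*(m + 0))*(k + 25*16))/5 = ((k*m)*(k + 400))/5 = ((k*m)*(400 + k))/5 = (k*m*(400 + k))/5 = k*m*(400 + k)/5)
(-27 + 36)*42 + V(-55, 88) = (-27 + 36)*42 + (1/5)*(-55)*88*(400 - 55) = 9*42 + (1/5)*(-55)*88*345 = 378 - 333960 = -333582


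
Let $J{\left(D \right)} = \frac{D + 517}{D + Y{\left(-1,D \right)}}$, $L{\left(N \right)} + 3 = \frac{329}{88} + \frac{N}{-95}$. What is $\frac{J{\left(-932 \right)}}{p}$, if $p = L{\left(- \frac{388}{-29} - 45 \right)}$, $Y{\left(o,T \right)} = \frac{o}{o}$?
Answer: $\frac{5295400}{12728779} \approx 0.41602$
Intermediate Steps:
$Y{\left(o,T \right)} = 1$
$L{\left(N \right)} = \frac{65}{88} - \frac{N}{95}$ ($L{\left(N \right)} = -3 + \left(\frac{329}{88} + \frac{N}{-95}\right) = -3 + \left(329 \cdot \frac{1}{88} + N \left(- \frac{1}{95}\right)\right) = -3 - \left(- \frac{329}{88} + \frac{N}{95}\right) = \frac{65}{88} - \frac{N}{95}$)
$J{\left(D \right)} = \frac{517 + D}{1 + D}$ ($J{\left(D \right)} = \frac{D + 517}{D + 1} = \frac{517 + D}{1 + D}$)
$p = \frac{259771}{242440}$ ($p = \frac{65}{88} - \frac{- \frac{388}{-29} - 45}{95} = \frac{65}{88} - \frac{\left(-388\right) \left(- \frac{1}{29}\right) - 45}{95} = \frac{65}{88} - \frac{\frac{388}{29} - 45}{95} = \frac{65}{88} - - \frac{917}{2755} = \frac{65}{88} + \frac{917}{2755} = \frac{259771}{242440} \approx 1.0715$)
$\frac{J{\left(-932 \right)}}{p} = \frac{\frac{1}{1 - 932} \left(517 - 932\right)}{\frac{259771}{242440}} = \frac{1}{-931} \left(-415\right) \frac{242440}{259771} = \left(- \frac{1}{931}\right) \left(-415\right) \frac{242440}{259771} = \frac{415}{931} \cdot \frac{242440}{259771} = \frac{5295400}{12728779}$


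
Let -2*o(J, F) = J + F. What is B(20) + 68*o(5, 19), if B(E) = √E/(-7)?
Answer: -816 - 2*√5/7 ≈ -816.64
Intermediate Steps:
B(E) = -√E/7
o(J, F) = -F/2 - J/2 (o(J, F) = -(J + F)/2 = -(F + J)/2 = -F/2 - J/2)
B(20) + 68*o(5, 19) = -2*√5/7 + 68*(-½*19 - ½*5) = -2*√5/7 + 68*(-19/2 - 5/2) = -2*√5/7 + 68*(-12) = -2*√5/7 - 816 = -816 - 2*√5/7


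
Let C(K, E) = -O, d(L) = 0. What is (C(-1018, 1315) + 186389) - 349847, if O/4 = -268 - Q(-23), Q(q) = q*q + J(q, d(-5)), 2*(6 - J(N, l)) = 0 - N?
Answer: -160292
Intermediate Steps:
J(N, l) = 6 + N/2 (J(N, l) = 6 - (0 - N)/2 = 6 - (-1)*N/2 = 6 + N/2)
Q(q) = 6 + q**2 + q/2 (Q(q) = q*q + (6 + q/2) = q**2 + (6 + q/2) = 6 + q**2 + q/2)
O = -3166 (O = 4*(-268 - (6 + (-23)**2 + (1/2)*(-23))) = 4*(-268 - (6 + 529 - 23/2)) = 4*(-268 - 1*1047/2) = 4*(-268 - 1047/2) = 4*(-1583/2) = -3166)
C(K, E) = 3166 (C(K, E) = -1*(-3166) = 3166)
(C(-1018, 1315) + 186389) - 349847 = (3166 + 186389) - 349847 = 189555 - 349847 = -160292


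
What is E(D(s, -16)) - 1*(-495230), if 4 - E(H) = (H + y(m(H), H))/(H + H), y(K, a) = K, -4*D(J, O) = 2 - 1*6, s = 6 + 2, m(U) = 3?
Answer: 495232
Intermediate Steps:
s = 8
D(J, O) = 1 (D(J, O) = -(2 - 1*6)/4 = -(2 - 6)/4 = -1/4*(-4) = 1)
E(H) = 4 - (3 + H)/(2*H) (E(H) = 4 - (H + 3)/(H + H) = 4 - (3 + H)/(2*H))
E(D(s, -16)) - 1*(-495230) = (1/2)*(-3 + 7*1)/1 - 1*(-495230) = (1/2)*1*(-3 + 7) + 495230 = (1/2)*1*4 + 495230 = 2 + 495230 = 495232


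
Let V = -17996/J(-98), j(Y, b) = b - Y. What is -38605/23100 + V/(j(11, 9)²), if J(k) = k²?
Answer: -1695319/792330 ≈ -2.1397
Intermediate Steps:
V = -4499/2401 (V = -17996/((-98)²) = -17996/9604 = -17996*1/9604 = -4499/2401 ≈ -1.8738)
-38605/23100 + V/(j(11, 9)²) = -38605/23100 - 4499/(2401*(9 - 1*11)²) = -38605*1/23100 - 4499/(2401*(9 - 11)²) = -1103/660 - 4499/(2401*((-2)²)) = -1103/660 - 4499/2401/4 = -1103/660 - 4499/2401*¼ = -1103/660 - 4499/9604 = -1695319/792330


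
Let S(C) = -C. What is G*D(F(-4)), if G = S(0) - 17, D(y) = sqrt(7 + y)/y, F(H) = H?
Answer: 17*sqrt(3)/4 ≈ 7.3612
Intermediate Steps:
D(y) = sqrt(7 + y)/y
G = -17 (G = -1*0 - 17 = 0 - 17 = -17)
G*D(F(-4)) = -17*sqrt(7 - 4)/(-4) = -(-17)*sqrt(3)/4 = 17*sqrt(3)/4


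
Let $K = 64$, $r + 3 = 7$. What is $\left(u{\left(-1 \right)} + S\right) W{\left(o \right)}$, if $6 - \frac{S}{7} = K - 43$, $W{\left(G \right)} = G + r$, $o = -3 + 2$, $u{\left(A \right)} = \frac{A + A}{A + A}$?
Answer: $-312$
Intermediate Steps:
$r = 4$ ($r = -3 + 7 = 4$)
$u{\left(A \right)} = 1$ ($u{\left(A \right)} = \frac{2 A}{2 A} = 2 A \frac{1}{2 A} = 1$)
$o = -1$
$W{\left(G \right)} = 4 + G$ ($W{\left(G \right)} = G + 4 = 4 + G$)
$S = -105$ ($S = 42 - 7 \left(64 - 43\right) = 42 - 147 = -105$)
$\left(u{\left(-1 \right)} + S\right) W{\left(o \right)} = \left(1 - 105\right) \left(4 - 1\right) = \left(-104\right) 3 = -312$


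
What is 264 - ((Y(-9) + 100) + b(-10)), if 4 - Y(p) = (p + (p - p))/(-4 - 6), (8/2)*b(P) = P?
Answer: 817/5 ≈ 163.40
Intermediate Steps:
b(P) = P/4
Y(p) = 4 + p/10 (Y(p) = 4 - (p + (p - p))/(-4 - 6) = 4 - (p + 0)/(-10) = 4 - p*(-1)/10 = 4 - (-1)*p/10 = 4 + p/10)
264 - ((Y(-9) + 100) + b(-10)) = 264 - (((4 + (⅒)*(-9)) + 100) + (¼)*(-10)) = 264 - (((4 - 9/10) + 100) - 5/2) = 264 - ((31/10 + 100) - 5/2) = 264 - (1031/10 - 5/2) = 264 - 1*503/5 = 264 - 503/5 = 817/5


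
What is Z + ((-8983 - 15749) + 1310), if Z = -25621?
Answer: -49043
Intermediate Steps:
Z + ((-8983 - 15749) + 1310) = -25621 + ((-8983 - 15749) + 1310) = -25621 + (-24732 + 1310) = -25621 - 23422 = -49043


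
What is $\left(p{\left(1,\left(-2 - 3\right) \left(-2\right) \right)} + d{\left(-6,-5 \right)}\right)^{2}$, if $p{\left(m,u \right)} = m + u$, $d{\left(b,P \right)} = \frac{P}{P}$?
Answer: $144$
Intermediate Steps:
$d{\left(b,P \right)} = 1$
$\left(p{\left(1,\left(-2 - 3\right) \left(-2\right) \right)} + d{\left(-6,-5 \right)}\right)^{2} = \left(\left(1 + \left(-2 - 3\right) \left(-2\right)\right) + 1\right)^{2} = \left(\left(1 - -10\right) + 1\right)^{2} = \left(\left(1 + 10\right) + 1\right)^{2} = \left(11 + 1\right)^{2} = 12^{2} = 144$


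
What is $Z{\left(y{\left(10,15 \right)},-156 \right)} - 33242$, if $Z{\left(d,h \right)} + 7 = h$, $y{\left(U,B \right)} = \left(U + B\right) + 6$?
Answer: $-33405$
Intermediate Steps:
$y{\left(U,B \right)} = 6 + B + U$ ($y{\left(U,B \right)} = \left(B + U\right) + 6 = 6 + B + U$)
$Z{\left(d,h \right)} = -7 + h$
$Z{\left(y{\left(10,15 \right)},-156 \right)} - 33242 = \left(-7 - 156\right) - 33242 = -163 - 33242 = -33405$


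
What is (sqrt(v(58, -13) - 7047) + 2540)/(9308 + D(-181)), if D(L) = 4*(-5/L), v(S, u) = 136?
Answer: 114935/421192 + 181*I*sqrt(6911)/1684768 ≈ 0.27288 + 0.0089312*I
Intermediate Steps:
D(L) = -20/L
(sqrt(v(58, -13) - 7047) + 2540)/(9308 + D(-181)) = (sqrt(136 - 7047) + 2540)/(9308 - 20/(-181)) = (sqrt(-6911) + 2540)/(9308 - 20*(-1/181)) = (I*sqrt(6911) + 2540)/(9308 + 20/181) = (2540 + I*sqrt(6911))/(1684768/181) = (2540 + I*sqrt(6911))*(181/1684768) = 114935/421192 + 181*I*sqrt(6911)/1684768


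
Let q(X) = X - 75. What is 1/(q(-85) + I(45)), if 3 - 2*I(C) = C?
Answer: -1/181 ≈ -0.0055249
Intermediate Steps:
I(C) = 3/2 - C/2
q(X) = -75 + X
1/(q(-85) + I(45)) = 1/((-75 - 85) + (3/2 - 1/2*45)) = 1/(-160 + (3/2 - 45/2)) = 1/(-160 - 21) = 1/(-181) = -1/181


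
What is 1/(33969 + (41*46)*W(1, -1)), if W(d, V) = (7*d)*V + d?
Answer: 1/22653 ≈ 4.4144e-5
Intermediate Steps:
W(d, V) = d + 7*V*d (W(d, V) = 7*V*d + d = d + 7*V*d)
1/(33969 + (41*46)*W(1, -1)) = 1/(33969 + (41*46)*(1*(1 + 7*(-1)))) = 1/(33969 + 1886*(1*(1 - 7))) = 1/(33969 + 1886*(1*(-6))) = 1/(33969 + 1886*(-6)) = 1/(33969 - 11316) = 1/22653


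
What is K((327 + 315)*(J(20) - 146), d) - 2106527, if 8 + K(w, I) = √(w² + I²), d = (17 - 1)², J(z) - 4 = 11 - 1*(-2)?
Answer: -2106535 + 2*√1714721665 ≈ -2.0237e+6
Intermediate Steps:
J(z) = 17 (J(z) = 4 + (11 - 1*(-2)) = 4 + (11 + 2) = 4 + 13 = 17)
d = 256 (d = 16² = 256)
K(w, I) = -8 + √(I² + w²) (K(w, I) = -8 + √(w² + I²) = -8 + √(I² + w²))
K((327 + 315)*(J(20) - 146), d) - 2106527 = (-8 + √(256² + ((327 + 315)*(17 - 146))²)) - 2106527 = (-8 + √(65536 + (642*(-129))²)) - 2106527 = (-8 + √(65536 + (-82818)²)) - 2106527 = (-8 + √(65536 + 6858821124)) - 2106527 = (-8 + √6858886660) - 2106527 = (-8 + 2*√1714721665) - 2106527 = -2106535 + 2*√1714721665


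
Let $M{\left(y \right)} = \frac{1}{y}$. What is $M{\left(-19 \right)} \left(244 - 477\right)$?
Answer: $\frac{233}{19} \approx 12.263$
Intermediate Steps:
$M{\left(-19 \right)} \left(244 - 477\right) = \frac{244 - 477}{-19} = \left(- \frac{1}{19}\right) \left(-233\right) = \frac{233}{19}$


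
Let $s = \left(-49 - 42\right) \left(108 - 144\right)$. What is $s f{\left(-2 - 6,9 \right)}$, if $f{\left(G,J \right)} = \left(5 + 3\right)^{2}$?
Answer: $209664$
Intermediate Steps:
$s = 3276$ ($s = \left(-91\right) \left(-36\right) = 3276$)
$f{\left(G,J \right)} = 64$ ($f{\left(G,J \right)} = 8^{2} = 64$)
$s f{\left(-2 - 6,9 \right)} = 3276 \cdot 64 = 209664$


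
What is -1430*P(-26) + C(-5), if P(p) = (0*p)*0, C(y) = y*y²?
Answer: -125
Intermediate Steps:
C(y) = y³
P(p) = 0 (P(p) = 0*0 = 0)
-1430*P(-26) + C(-5) = -1430*0 + (-5)³ = 0 - 125 = -125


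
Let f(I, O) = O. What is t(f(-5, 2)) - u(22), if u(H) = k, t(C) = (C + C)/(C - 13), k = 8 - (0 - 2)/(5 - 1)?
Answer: -195/22 ≈ -8.8636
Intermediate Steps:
k = 17/2 (k = 8 - (-2)/4 = 8 - 1*(-1/2) = 8 + 1/2 = 17/2 ≈ 8.5000)
t(C) = 2*C/(-13 + C) (t(C) = (2*C)/(-13 + C) = 2*C/(-13 + C))
u(H) = 17/2
t(f(-5, 2)) - u(22) = 2*2/(-13 + 2) - 1*17/2 = 2*2/(-11) - 17/2 = 2*2*(-1/11) - 17/2 = -4/11 - 17/2 = -195/22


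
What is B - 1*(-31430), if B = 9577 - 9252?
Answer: 31755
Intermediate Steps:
B = 325
B - 1*(-31430) = 325 - 1*(-31430) = 325 + 31430 = 31755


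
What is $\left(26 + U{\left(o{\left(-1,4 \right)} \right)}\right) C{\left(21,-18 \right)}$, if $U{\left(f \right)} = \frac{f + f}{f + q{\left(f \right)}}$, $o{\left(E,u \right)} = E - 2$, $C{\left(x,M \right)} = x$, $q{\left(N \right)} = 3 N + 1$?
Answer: $\frac{6132}{11} \approx 557.45$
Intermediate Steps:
$q{\left(N \right)} = 1 + 3 N$
$o{\left(E,u \right)} = -2 + E$
$U{\left(f \right)} = \frac{2 f}{1 + 4 f}$ ($U{\left(f \right)} = \frac{f + f}{f + \left(1 + 3 f\right)} = \frac{2 f}{1 + 4 f}$)
$\left(26 + U{\left(o{\left(-1,4 \right)} \right)}\right) C{\left(21,-18 \right)} = \left(26 + \frac{2 \left(-2 - 1\right)}{1 + 4 \left(-2 - 1\right)}\right) 21 = \left(26 + 2 \left(-3\right) \frac{1}{1 + 4 \left(-3\right)}\right) 21 = \left(26 + 2 \left(-3\right) \frac{1}{1 - 12}\right) 21 = \left(26 + 2 \left(-3\right) \frac{1}{-11}\right) 21 = \left(26 + 2 \left(-3\right) \left(- \frac{1}{11}\right)\right) 21 = \left(26 + \frac{6}{11}\right) 21 = \frac{292}{11} \cdot 21 = \frac{6132}{11}$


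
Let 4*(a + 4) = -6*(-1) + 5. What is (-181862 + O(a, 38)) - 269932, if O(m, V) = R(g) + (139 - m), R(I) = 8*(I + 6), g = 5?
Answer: -1806263/4 ≈ -4.5157e+5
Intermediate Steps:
a = -5/4 (a = -4 + (-6*(-1) + 5)/4 = -4 + (6 + 5)/4 = -4 + (1/4)*11 = -4 + 11/4 = -5/4 ≈ -1.2500)
R(I) = 48 + 8*I (R(I) = 8*(6 + I) = 48 + 8*I)
O(m, V) = 227 - m (O(m, V) = (48 + 8*5) + (139 - m) = (48 + 40) + (139 - m) = 88 + (139 - m) = 227 - m)
(-181862 + O(a, 38)) - 269932 = (-181862 + (227 - 1*(-5/4))) - 269932 = (-181862 + (227 + 5/4)) - 269932 = (-181862 + 913/4) - 269932 = -726535/4 - 269932 = -1806263/4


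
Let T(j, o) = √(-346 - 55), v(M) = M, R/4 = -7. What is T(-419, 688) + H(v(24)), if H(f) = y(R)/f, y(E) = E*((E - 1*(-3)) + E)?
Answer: 371/6 + I*√401 ≈ 61.833 + 20.025*I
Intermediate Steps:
R = -28 (R = 4*(-7) = -28)
y(E) = E*(3 + 2*E) (y(E) = E*((E + 3) + E) = E*((3 + E) + E) = E*(3 + 2*E))
H(f) = 1484/f (H(f) = (-28*(3 + 2*(-28)))/f = (-28*(3 - 56))/f = (-28*(-53))/f = 1484/f)
T(j, o) = I*√401 (T(j, o) = √(-401) = I*√401)
T(-419, 688) + H(v(24)) = I*√401 + 1484/24 = I*√401 + 1484*(1/24) = I*√401 + 371/6 = 371/6 + I*√401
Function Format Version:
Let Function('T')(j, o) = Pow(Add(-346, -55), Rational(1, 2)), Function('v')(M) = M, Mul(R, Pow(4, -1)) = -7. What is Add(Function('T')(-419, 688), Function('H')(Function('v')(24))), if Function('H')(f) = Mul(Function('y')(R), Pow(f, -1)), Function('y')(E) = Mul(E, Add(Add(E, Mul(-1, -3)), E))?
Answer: Add(Rational(371, 6), Mul(I, Pow(401, Rational(1, 2)))) ≈ Add(61.833, Mul(20.025, I))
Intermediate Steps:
R = -28 (R = Mul(4, -7) = -28)
Function('y')(E) = Mul(E, Add(3, Mul(2, E))) (Function('y')(E) = Mul(E, Add(Add(E, 3), E)) = Mul(E, Add(Add(3, E), E)) = Mul(E, Add(3, Mul(2, E))))
Function('H')(f) = Mul(1484, Pow(f, -1)) (Function('H')(f) = Mul(Mul(-28, Add(3, Mul(2, -28))), Pow(f, -1)) = Mul(Mul(-28, Add(3, -56)), Pow(f, -1)) = Mul(Mul(-28, -53), Pow(f, -1)) = Mul(1484, Pow(f, -1)))
Function('T')(j, o) = Mul(I, Pow(401, Rational(1, 2))) (Function('T')(j, o) = Pow(-401, Rational(1, 2)) = Mul(I, Pow(401, Rational(1, 2))))
Add(Function('T')(-419, 688), Function('H')(Function('v')(24))) = Add(Mul(I, Pow(401, Rational(1, 2))), Mul(1484, Pow(24, -1))) = Add(Mul(I, Pow(401, Rational(1, 2))), Mul(1484, Rational(1, 24))) = Add(Mul(I, Pow(401, Rational(1, 2))), Rational(371, 6)) = Add(Rational(371, 6), Mul(I, Pow(401, Rational(1, 2))))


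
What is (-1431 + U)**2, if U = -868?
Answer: 5285401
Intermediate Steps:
(-1431 + U)**2 = (-1431 - 868)**2 = (-2299)**2 = 5285401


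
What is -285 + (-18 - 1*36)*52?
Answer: -3093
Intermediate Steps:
-285 + (-18 - 1*36)*52 = -285 + (-18 - 36)*52 = -285 - 54*52 = -285 - 2808 = -3093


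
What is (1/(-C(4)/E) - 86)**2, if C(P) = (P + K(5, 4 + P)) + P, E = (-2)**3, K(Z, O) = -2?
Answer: 64516/9 ≈ 7168.4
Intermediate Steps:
E = -8
C(P) = -2 + 2*P (C(P) = (P - 2) + P = (-2 + P) + P = -2 + 2*P)
(1/(-C(4)/E) - 86)**2 = (1/(-(-2 + 2*4)/(-8)) - 86)**2 = (1/(-(-2 + 8)*(-1)/8) - 86)**2 = (1/(-6*(-1)/8) - 86)**2 = (1/(-1*(-3/4)) - 86)**2 = (1/(3/4) - 86)**2 = (4/3 - 86)**2 = (-254/3)**2 = 64516/9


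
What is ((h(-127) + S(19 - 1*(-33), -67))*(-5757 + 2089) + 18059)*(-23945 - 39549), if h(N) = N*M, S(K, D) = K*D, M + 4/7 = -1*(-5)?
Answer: -943543634346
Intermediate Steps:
M = 31/7 (M = -4/7 - 1*(-5) = -4/7 + 5 = 31/7 ≈ 4.4286)
S(K, D) = D*K
h(N) = 31*N/7 (h(N) = N*(31/7) = 31*N/7)
((h(-127) + S(19 - 1*(-33), -67))*(-5757 + 2089) + 18059)*(-23945 - 39549) = (((31/7)*(-127) - 67*(19 - 1*(-33)))*(-5757 + 2089) + 18059)*(-23945 - 39549) = ((-3937/7 - 67*(19 + 33))*(-3668) + 18059)*(-63494) = ((-3937/7 - 67*52)*(-3668) + 18059)*(-63494) = ((-3937/7 - 3484)*(-3668) + 18059)*(-63494) = (-28325/7*(-3668) + 18059)*(-63494) = (14842300 + 18059)*(-63494) = 14860359*(-63494) = -943543634346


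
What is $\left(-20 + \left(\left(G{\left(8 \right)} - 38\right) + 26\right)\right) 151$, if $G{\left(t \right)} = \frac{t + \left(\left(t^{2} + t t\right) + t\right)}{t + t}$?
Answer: $-3473$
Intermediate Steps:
$G{\left(t \right)} = \frac{2 t + 2 t^{2}}{2 t}$ ($G{\left(t \right)} = \frac{t + \left(\left(t^{2} + t^{2}\right) + t\right)}{2 t} = \left(t + \left(2 t^{2} + t\right)\right) \frac{1}{2 t} = \left(t + \left(t + 2 t^{2}\right)\right) \frac{1}{2 t} = \left(2 t + 2 t^{2}\right) \frac{1}{2 t} = \frac{2 t + 2 t^{2}}{2 t}$)
$\left(-20 + \left(\left(G{\left(8 \right)} - 38\right) + 26\right)\right) 151 = \left(-20 + \left(\left(\left(1 + 8\right) - 38\right) + 26\right)\right) 151 = \left(-20 + \left(\left(9 - 38\right) + 26\right)\right) 151 = \left(-20 + \left(-29 + 26\right)\right) 151 = \left(-20 - 3\right) 151 = \left(-23\right) 151 = -3473$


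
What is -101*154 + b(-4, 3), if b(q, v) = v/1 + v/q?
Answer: -62207/4 ≈ -15552.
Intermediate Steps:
b(q, v) = v + v/q (b(q, v) = v*1 + v/q = v + v/q)
-101*154 + b(-4, 3) = -101*154 + (3 + 3/(-4)) = -15554 + (3 + 3*(-1/4)) = -15554 + (3 - 3/4) = -15554 + 9/4 = -62207/4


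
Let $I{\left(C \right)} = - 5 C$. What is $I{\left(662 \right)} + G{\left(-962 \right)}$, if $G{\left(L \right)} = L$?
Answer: $-4272$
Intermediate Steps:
$I{\left(662 \right)} + G{\left(-962 \right)} = \left(-5\right) 662 - 962 = -3310 - 962 = -4272$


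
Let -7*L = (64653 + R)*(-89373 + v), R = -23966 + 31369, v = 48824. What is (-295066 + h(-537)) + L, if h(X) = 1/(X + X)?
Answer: 3135793544861/7518 ≈ 4.1710e+8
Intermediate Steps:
R = 7403
L = 2921798744/7 (L = -(64653 + 7403)*(-89373 + 48824)/7 = -72056*(-40549)/7 = -1/7*(-2921798744) = 2921798744/7 ≈ 4.1740e+8)
h(X) = 1/(2*X)
(-295066 + h(-537)) + L = (-295066 + (1/2)/(-537)) + 2921798744/7 = (-295066 + (1/2)*(-1/537)) + 2921798744/7 = (-295066 - 1/1074) + 2921798744/7 = -316900885/1074 + 2921798744/7 = 3135793544861/7518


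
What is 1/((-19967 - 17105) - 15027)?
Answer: -1/52099 ≈ -1.9194e-5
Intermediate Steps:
1/((-19967 - 17105) - 15027) = 1/(-37072 - 15027) = 1/(-52099) = -1/52099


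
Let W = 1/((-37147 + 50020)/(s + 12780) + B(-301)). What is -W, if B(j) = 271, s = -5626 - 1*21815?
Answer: -4887/1320086 ≈ -0.0037020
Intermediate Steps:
s = -27441 (s = -5626 - 21815 = -27441)
W = 4887/1320086 (W = 1/((-37147 + 50020)/(-27441 + 12780) + 271) = 1/(12873/(-14661) + 271) = 1/(12873*(-1/14661) + 271) = 1/(-4291/4887 + 271) = 1/(1320086/4887) = 4887/1320086 ≈ 0.0037020)
-W = -1*4887/1320086 = -4887/1320086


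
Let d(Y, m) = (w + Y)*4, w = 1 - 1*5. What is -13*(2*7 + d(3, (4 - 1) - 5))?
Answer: -130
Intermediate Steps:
w = -4 (w = 1 - 5 = -4)
d(Y, m) = -16 + 4*Y (d(Y, m) = (-4 + Y)*4 = -16 + 4*Y)
-13*(2*7 + d(3, (4 - 1) - 5)) = -13*(2*7 + (-16 + 4*3)) = -13*(14 + (-16 + 12)) = -13*(14 - 4) = -13*10 = -1*130 = -130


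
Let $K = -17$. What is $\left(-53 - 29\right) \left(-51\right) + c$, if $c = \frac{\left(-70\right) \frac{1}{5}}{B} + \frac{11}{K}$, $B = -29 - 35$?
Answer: $\frac{2274775}{544} \approx 4181.6$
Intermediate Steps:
$B = -64$ ($B = -29 - 35 = -64$)
$c = - \frac{233}{544}$ ($c = \frac{\left(-70\right) \frac{1}{5}}{-64} + \frac{11}{-17} = \left(-70\right) \frac{1}{5} \left(- \frac{1}{64}\right) + 11 \left(- \frac{1}{17}\right) = \left(-14\right) \left(- \frac{1}{64}\right) - \frac{11}{17} = \frac{7}{32} - \frac{11}{17} = - \frac{233}{544} \approx -0.42831$)
$\left(-53 - 29\right) \left(-51\right) + c = \left(-53 - 29\right) \left(-51\right) - \frac{233}{544} = \left(-82\right) \left(-51\right) - \frac{233}{544} = 4182 - \frac{233}{544} = \frac{2274775}{544}$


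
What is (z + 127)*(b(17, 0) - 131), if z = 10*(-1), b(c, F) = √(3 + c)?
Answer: -15327 + 234*√5 ≈ -14804.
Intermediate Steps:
z = -10
(z + 127)*(b(17, 0) - 131) = (-10 + 127)*(√(3 + 17) - 131) = 117*(√20 - 131) = 117*(2*√5 - 131) = 117*(-131 + 2*√5) = -15327 + 234*√5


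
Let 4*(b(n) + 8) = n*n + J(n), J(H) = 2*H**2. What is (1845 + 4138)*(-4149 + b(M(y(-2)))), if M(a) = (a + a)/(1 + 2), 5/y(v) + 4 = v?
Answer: -2685954173/108 ≈ -2.4870e+7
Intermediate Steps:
y(v) = 5/(-4 + v)
M(a) = 2*a/3 (M(a) = (2*a)/3 = (2*a)*(1/3) = 2*a/3)
b(n) = -8 + 3*n**2/4 (b(n) = -8 + (n*n + 2*n**2)/4 = -8 + (n**2 + 2*n**2)/4 = -8 + (3*n**2)/4 = -8 + 3*n**2/4)
(1845 + 4138)*(-4149 + b(M(y(-2)))) = (1845 + 4138)*(-4149 + (-8 + 3*(2*(5/(-4 - 2))/3)**2/4)) = 5983*(-4149 + (-8 + 3*(2*(5/(-6))/3)**2/4)) = 5983*(-4149 + (-8 + 3*(2*(5*(-1/6))/3)**2/4)) = 5983*(-4149 + (-8 + 3*((2/3)*(-5/6))**2/4)) = 5983*(-4149 + (-8 + 3*(-5/9)**2/4)) = 5983*(-4149 + (-8 + (3/4)*(25/81))) = 5983*(-4149 + (-8 + 25/108)) = 5983*(-4149 - 839/108) = 5983*(-448931/108) = -2685954173/108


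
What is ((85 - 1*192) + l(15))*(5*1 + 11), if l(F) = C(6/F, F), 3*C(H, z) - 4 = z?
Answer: -4832/3 ≈ -1610.7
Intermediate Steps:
C(H, z) = 4/3 + z/3
l(F) = 4/3 + F/3
((85 - 1*192) + l(15))*(5*1 + 11) = ((85 - 1*192) + (4/3 + (1/3)*15))*(5*1 + 11) = ((85 - 192) + (4/3 + 5))*(5 + 11) = (-107 + 19/3)*16 = -302/3*16 = -4832/3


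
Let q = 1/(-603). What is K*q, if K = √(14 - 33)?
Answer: -I*√19/603 ≈ -0.0072287*I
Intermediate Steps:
K = I*√19 (K = √(-19) = I*√19 ≈ 4.3589*I)
q = -1/603 ≈ -0.0016584
K*q = (I*√19)*(-1/603) = -I*√19/603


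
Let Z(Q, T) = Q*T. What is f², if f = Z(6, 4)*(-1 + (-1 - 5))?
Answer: 28224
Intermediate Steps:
f = -168 (f = (6*4)*(-1 + (-1 - 5)) = 24*(-1 - 6) = 24*(-7) = -168)
f² = (-168)² = 28224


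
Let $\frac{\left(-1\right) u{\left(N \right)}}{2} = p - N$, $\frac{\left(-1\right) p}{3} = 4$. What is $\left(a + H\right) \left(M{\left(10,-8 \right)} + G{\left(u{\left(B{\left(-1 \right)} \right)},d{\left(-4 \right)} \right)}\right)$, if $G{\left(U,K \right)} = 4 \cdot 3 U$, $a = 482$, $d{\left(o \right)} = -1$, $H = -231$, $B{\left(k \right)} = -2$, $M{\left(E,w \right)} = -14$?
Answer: $56726$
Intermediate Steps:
$p = -12$ ($p = \left(-3\right) 4 = -12$)
$u{\left(N \right)} = 24 + 2 N$ ($u{\left(N \right)} = - 2 \left(-12 - N\right) = 24 + 2 N$)
$G{\left(U,K \right)} = 12 U$
$\left(a + H\right) \left(M{\left(10,-8 \right)} + G{\left(u{\left(B{\left(-1 \right)} \right)},d{\left(-4 \right)} \right)}\right) = \left(482 - 231\right) \left(-14 + 12 \left(24 + 2 \left(-2\right)\right)\right) = 251 \left(-14 + 12 \left(24 - 4\right)\right) = 251 \left(-14 + 12 \cdot 20\right) = 251 \left(-14 + 240\right) = 251 \cdot 226 = 56726$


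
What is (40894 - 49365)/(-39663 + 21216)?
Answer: 197/429 ≈ 0.45921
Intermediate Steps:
(40894 - 49365)/(-39663 + 21216) = -8471/(-18447) = -8471*(-1/18447) = 197/429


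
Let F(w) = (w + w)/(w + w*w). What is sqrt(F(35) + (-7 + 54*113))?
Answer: 7*sqrt(4478)/6 ≈ 78.071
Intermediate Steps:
F(w) = 2*w/(w + w**2) (F(w) = (2*w)/(w + w**2) = 2*w/(w + w**2))
sqrt(F(35) + (-7 + 54*113)) = sqrt(2/(1 + 35) + (-7 + 54*113)) = sqrt(2/36 + (-7 + 6102)) = sqrt(2*(1/36) + 6095) = sqrt(1/18 + 6095) = sqrt(109711/18) = 7*sqrt(4478)/6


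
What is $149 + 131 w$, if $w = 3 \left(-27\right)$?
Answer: $-10462$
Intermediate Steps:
$w = -81$
$149 + 131 w = 149 + 131 \left(-81\right) = 149 - 10611 = -10462$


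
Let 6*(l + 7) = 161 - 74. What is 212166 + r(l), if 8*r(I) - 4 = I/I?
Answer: 1697333/8 ≈ 2.1217e+5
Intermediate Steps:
l = 15/2 (l = -7 + (161 - 74)/6 = -7 + (1/6)*87 = -7 + 29/2 = 15/2 ≈ 7.5000)
r(I) = 5/8 (r(I) = 1/2 + (I/I)/8 = 1/2 + (1/8)*1 = 1/2 + 1/8 = 5/8)
212166 + r(l) = 212166 + 5/8 = 1697333/8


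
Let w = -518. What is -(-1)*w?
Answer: -518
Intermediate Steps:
-(-1)*w = -(-1)*(-518) = -1*518 = -518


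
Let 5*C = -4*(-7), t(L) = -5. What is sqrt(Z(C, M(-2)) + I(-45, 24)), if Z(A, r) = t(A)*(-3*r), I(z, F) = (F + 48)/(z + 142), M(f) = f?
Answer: I*sqrt(275286)/97 ≈ 5.409*I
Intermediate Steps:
I(z, F) = (48 + F)/(142 + z)
C = 28/5 (C = (-4*(-7))/5 = (1/5)*28 = 28/5 ≈ 5.6000)
Z(A, r) = 15*r (Z(A, r) = -(-15)*r = 15*r)
sqrt(Z(C, M(-2)) + I(-45, 24)) = sqrt(15*(-2) + (48 + 24)/(142 - 45)) = sqrt(-30 + 72/97) = sqrt(-2838/97) = I*sqrt(275286)/97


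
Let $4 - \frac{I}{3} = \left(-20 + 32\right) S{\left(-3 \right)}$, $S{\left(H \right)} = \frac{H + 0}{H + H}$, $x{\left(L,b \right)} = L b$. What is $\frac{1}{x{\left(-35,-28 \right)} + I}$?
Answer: $\frac{1}{974} \approx 0.0010267$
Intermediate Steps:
$S{\left(H \right)} = \frac{1}{2}$ ($S{\left(H \right)} = \frac{H}{2 H} = H \frac{1}{2 H} = \frac{1}{2}$)
$I = -6$ ($I = 12 - 3 \left(-20 + 32\right) \frac{1}{2} = 12 - 3 \cdot 12 \cdot \frac{1}{2} = 12 - 18 = -6$)
$\frac{1}{x{\left(-35,-28 \right)} + I} = \frac{1}{\left(-35\right) \left(-28\right) - 6} = \frac{1}{980 - 6} = \frac{1}{974}$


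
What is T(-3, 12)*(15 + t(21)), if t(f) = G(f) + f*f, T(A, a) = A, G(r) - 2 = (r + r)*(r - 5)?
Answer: -3390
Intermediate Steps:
G(r) = 2 + 2*r*(-5 + r) (G(r) = 2 + (r + r)*(r - 5) = 2 + (2*r)*(-5 + r) = 2 + 2*r*(-5 + r))
t(f) = 2 - 10*f + 3*f² (t(f) = (2 - 10*f + 2*f²) + f*f = (2 - 10*f + 2*f²) + f² = 2 - 10*f + 3*f²)
T(-3, 12)*(15 + t(21)) = -3*(15 + (2 - 10*21 + 3*21²)) = -3*(15 + (2 - 210 + 3*441)) = -3*(15 + (2 - 210 + 1323)) = -3*(15 + 1115) = -3*1130 = -3390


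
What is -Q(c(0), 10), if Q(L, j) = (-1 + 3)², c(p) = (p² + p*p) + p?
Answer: -4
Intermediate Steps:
c(p) = p + 2*p² (c(p) = (p² + p²) + p = 2*p² + p = p + 2*p²)
Q(L, j) = 4 (Q(L, j) = 2² = 4)
-Q(c(0), 10) = -1*4 = -4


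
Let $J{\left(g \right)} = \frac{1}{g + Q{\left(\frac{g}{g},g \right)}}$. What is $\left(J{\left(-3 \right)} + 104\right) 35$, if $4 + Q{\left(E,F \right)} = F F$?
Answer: $\frac{7315}{2} \approx 3657.5$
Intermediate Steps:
$Q{\left(E,F \right)} = -4 + F^{2}$ ($Q{\left(E,F \right)} = -4 + F F = -4 + F^{2}$)
$J{\left(g \right)} = \frac{1}{-4 + g + g^{2}}$ ($J{\left(g \right)} = \frac{1}{g + \left(-4 + g^{2}\right)} = \frac{1}{-4 + g + g^{2}}$)
$\left(J{\left(-3 \right)} + 104\right) 35 = \left(\frac{1}{-4 - 3 + \left(-3\right)^{2}} + 104\right) 35 = \left(\frac{1}{-4 - 3 + 9} + 104\right) 35 = \left(\frac{1}{2} + 104\right) 35 = \frac{209}{2} \cdot 35 = \frac{7315}{2}$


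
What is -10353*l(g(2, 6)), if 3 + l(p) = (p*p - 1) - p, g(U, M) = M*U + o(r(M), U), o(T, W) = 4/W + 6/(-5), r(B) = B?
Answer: -38057628/25 ≈ -1.5223e+6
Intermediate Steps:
o(T, W) = -6/5 + 4/W (o(T, W) = 4/W + 6*(-⅕) = 4/W - 6/5 = -6/5 + 4/W)
g(U, M) = -6/5 + 4/U + M*U (g(U, M) = M*U + (-6/5 + 4/U) = -6/5 + 4/U + M*U)
l(p) = -4 + p² - p (l(p) = -3 + ((p*p - 1) - p) = -3 + ((p² - 1) - p) = -3 + ((-1 + p²) - p) = -3 + (-1 + p² - p) = -4 + p² - p)
-10353*l(g(2, 6)) = -10353*(-4 + (-6/5 + 4/2 + 6*2)² - (-6/5 + 4/2 + 6*2)) = -10353*(-4 + (-6/5 + 4*(½) + 12)² - (-6/5 + 4*(½) + 12)) = -10353*(-4 + (-6/5 + 2 + 12)² - (-6/5 + 2 + 12)) = -10353*(-4 + (64/5)² - 1*64/5) = -10353*(-4 + 4096/25 - 64/5) = -10353*3676/25 = -38057628/25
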